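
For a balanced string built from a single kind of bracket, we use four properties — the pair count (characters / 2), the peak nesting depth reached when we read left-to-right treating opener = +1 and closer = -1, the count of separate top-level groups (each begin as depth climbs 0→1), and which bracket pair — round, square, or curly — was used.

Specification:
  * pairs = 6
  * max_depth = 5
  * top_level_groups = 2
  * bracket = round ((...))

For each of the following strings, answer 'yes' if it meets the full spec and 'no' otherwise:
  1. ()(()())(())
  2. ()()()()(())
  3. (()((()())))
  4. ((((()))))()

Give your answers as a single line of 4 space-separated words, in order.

Answer: no no no yes

Derivation:
String 1 '()(()())(())': depth seq [1 0 1 2 1 2 1 0 1 2 1 0]
  -> pairs=6 depth=2 groups=3 -> no
String 2 '()()()()(())': depth seq [1 0 1 0 1 0 1 0 1 2 1 0]
  -> pairs=6 depth=2 groups=5 -> no
String 3 '(()((()())))': depth seq [1 2 1 2 3 4 3 4 3 2 1 0]
  -> pairs=6 depth=4 groups=1 -> no
String 4 '((((()))))()': depth seq [1 2 3 4 5 4 3 2 1 0 1 0]
  -> pairs=6 depth=5 groups=2 -> yes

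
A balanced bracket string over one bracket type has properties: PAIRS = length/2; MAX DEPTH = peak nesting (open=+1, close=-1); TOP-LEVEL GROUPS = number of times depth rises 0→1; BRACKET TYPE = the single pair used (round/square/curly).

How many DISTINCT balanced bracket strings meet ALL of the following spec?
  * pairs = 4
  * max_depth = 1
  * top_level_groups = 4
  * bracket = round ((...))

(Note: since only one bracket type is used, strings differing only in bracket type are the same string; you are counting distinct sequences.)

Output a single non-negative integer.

Answer: 1

Derivation:
Spec: pairs=4 depth=1 groups=4
Count(depth <= 1) = 1
Count(depth <= 0) = 0
Count(depth == 1) = 1 - 0 = 1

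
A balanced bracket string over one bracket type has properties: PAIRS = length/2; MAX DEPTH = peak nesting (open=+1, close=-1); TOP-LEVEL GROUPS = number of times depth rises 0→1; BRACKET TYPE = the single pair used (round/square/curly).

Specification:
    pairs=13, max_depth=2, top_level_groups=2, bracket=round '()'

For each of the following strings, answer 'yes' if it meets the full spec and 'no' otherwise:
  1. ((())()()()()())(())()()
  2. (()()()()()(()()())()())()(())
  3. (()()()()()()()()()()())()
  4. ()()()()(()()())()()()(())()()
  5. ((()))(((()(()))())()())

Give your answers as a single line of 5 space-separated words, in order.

Answer: no no yes no no

Derivation:
String 1 '((())()()()()())(())()()': depth seq [1 2 3 2 1 2 1 2 1 2 1 2 1 2 1 0 1 2 1 0 1 0 1 0]
  -> pairs=12 depth=3 groups=4 -> no
String 2 '(()()()()()(()()())()())()(())': depth seq [1 2 1 2 1 2 1 2 1 2 1 2 3 2 3 2 3 2 1 2 1 2 1 0 1 0 1 2 1 0]
  -> pairs=15 depth=3 groups=3 -> no
String 3 '(()()()()()()()()()()())()': depth seq [1 2 1 2 1 2 1 2 1 2 1 2 1 2 1 2 1 2 1 2 1 2 1 0 1 0]
  -> pairs=13 depth=2 groups=2 -> yes
String 4 '()()()()(()()())()()()(())()()': depth seq [1 0 1 0 1 0 1 0 1 2 1 2 1 2 1 0 1 0 1 0 1 0 1 2 1 0 1 0 1 0]
  -> pairs=15 depth=2 groups=11 -> no
String 5 '((()))(((()(()))())()())': depth seq [1 2 3 2 1 0 1 2 3 4 3 4 5 4 3 2 3 2 1 2 1 2 1 0]
  -> pairs=12 depth=5 groups=2 -> no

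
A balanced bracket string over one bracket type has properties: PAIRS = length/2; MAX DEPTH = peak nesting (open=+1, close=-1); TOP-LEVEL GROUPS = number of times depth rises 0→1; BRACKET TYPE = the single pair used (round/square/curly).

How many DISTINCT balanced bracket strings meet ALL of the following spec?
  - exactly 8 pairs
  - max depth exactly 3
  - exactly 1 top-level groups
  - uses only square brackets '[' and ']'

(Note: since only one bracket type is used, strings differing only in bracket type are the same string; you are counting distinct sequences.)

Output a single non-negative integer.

Spec: pairs=8 depth=3 groups=1
Count(depth <= 3) = 64
Count(depth <= 2) = 1
Count(depth == 3) = 64 - 1 = 63

Answer: 63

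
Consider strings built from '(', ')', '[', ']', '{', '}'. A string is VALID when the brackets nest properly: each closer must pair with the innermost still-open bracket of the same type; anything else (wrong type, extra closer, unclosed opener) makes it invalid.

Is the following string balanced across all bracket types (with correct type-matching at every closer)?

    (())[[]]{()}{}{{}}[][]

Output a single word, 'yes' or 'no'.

Answer: yes

Derivation:
pos 0: push '('; stack = (
pos 1: push '('; stack = ((
pos 2: ')' matches '('; pop; stack = (
pos 3: ')' matches '('; pop; stack = (empty)
pos 4: push '['; stack = [
pos 5: push '['; stack = [[
pos 6: ']' matches '['; pop; stack = [
pos 7: ']' matches '['; pop; stack = (empty)
pos 8: push '{'; stack = {
pos 9: push '('; stack = {(
pos 10: ')' matches '('; pop; stack = {
pos 11: '}' matches '{'; pop; stack = (empty)
pos 12: push '{'; stack = {
pos 13: '}' matches '{'; pop; stack = (empty)
pos 14: push '{'; stack = {
pos 15: push '{'; stack = {{
pos 16: '}' matches '{'; pop; stack = {
pos 17: '}' matches '{'; pop; stack = (empty)
pos 18: push '['; stack = [
pos 19: ']' matches '['; pop; stack = (empty)
pos 20: push '['; stack = [
pos 21: ']' matches '['; pop; stack = (empty)
end: stack empty → VALID
Verdict: properly nested → yes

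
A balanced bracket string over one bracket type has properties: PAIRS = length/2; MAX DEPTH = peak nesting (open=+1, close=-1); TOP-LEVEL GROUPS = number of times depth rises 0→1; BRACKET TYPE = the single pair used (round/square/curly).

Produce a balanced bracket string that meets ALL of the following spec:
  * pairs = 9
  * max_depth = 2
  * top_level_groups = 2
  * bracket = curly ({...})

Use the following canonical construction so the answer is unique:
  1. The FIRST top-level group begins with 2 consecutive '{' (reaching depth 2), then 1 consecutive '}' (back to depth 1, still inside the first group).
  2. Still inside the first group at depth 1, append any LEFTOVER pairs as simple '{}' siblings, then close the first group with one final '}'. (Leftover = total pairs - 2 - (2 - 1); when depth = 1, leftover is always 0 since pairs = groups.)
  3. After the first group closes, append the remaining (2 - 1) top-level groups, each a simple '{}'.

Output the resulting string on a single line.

Answer: {{}{}{}{}{}{}{}}{}

Derivation:
Spec: pairs=9 depth=2 groups=2
Leftover pairs = 9 - 2 - (2-1) = 6
First group: deep chain of depth 2 + 6 sibling pairs
Remaining 1 groups: simple '{}' each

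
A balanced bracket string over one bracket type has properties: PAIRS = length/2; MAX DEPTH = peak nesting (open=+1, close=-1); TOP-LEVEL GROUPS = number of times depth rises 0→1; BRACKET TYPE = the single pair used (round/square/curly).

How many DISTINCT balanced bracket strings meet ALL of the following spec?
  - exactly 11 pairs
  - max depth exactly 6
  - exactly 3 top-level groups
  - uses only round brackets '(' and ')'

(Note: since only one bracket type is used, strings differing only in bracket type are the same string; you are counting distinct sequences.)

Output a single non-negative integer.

Answer: 1230

Derivation:
Spec: pairs=11 depth=6 groups=3
Count(depth <= 6) = 11580
Count(depth <= 5) = 10350
Count(depth == 6) = 11580 - 10350 = 1230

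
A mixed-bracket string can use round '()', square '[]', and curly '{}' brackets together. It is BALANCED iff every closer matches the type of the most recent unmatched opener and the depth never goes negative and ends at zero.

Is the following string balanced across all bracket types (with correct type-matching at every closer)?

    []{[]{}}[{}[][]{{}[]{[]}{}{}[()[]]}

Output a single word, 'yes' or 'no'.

pos 0: push '['; stack = [
pos 1: ']' matches '['; pop; stack = (empty)
pos 2: push '{'; stack = {
pos 3: push '['; stack = {[
pos 4: ']' matches '['; pop; stack = {
pos 5: push '{'; stack = {{
pos 6: '}' matches '{'; pop; stack = {
pos 7: '}' matches '{'; pop; stack = (empty)
pos 8: push '['; stack = [
pos 9: push '{'; stack = [{
pos 10: '}' matches '{'; pop; stack = [
pos 11: push '['; stack = [[
pos 12: ']' matches '['; pop; stack = [
pos 13: push '['; stack = [[
pos 14: ']' matches '['; pop; stack = [
pos 15: push '{'; stack = [{
pos 16: push '{'; stack = [{{
pos 17: '}' matches '{'; pop; stack = [{
pos 18: push '['; stack = [{[
pos 19: ']' matches '['; pop; stack = [{
pos 20: push '{'; stack = [{{
pos 21: push '['; stack = [{{[
pos 22: ']' matches '['; pop; stack = [{{
pos 23: '}' matches '{'; pop; stack = [{
pos 24: push '{'; stack = [{{
pos 25: '}' matches '{'; pop; stack = [{
pos 26: push '{'; stack = [{{
pos 27: '}' matches '{'; pop; stack = [{
pos 28: push '['; stack = [{[
pos 29: push '('; stack = [{[(
pos 30: ')' matches '('; pop; stack = [{[
pos 31: push '['; stack = [{[[
pos 32: ']' matches '['; pop; stack = [{[
pos 33: ']' matches '['; pop; stack = [{
pos 34: '}' matches '{'; pop; stack = [
end: stack still non-empty ([) → INVALID
Verdict: unclosed openers at end: [ → no

Answer: no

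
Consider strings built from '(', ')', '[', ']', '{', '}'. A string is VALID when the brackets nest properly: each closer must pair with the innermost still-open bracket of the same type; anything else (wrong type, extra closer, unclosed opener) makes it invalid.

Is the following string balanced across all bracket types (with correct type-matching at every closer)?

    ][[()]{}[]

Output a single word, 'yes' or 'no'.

pos 0: saw closer ']' but stack is empty → INVALID
Verdict: unmatched closer ']' at position 0 → no

Answer: no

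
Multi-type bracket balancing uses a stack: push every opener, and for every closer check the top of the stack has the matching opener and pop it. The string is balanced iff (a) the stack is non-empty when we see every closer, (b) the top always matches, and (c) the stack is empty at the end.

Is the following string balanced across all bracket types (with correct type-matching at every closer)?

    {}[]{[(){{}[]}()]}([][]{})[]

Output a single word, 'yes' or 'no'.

pos 0: push '{'; stack = {
pos 1: '}' matches '{'; pop; stack = (empty)
pos 2: push '['; stack = [
pos 3: ']' matches '['; pop; stack = (empty)
pos 4: push '{'; stack = {
pos 5: push '['; stack = {[
pos 6: push '('; stack = {[(
pos 7: ')' matches '('; pop; stack = {[
pos 8: push '{'; stack = {[{
pos 9: push '{'; stack = {[{{
pos 10: '}' matches '{'; pop; stack = {[{
pos 11: push '['; stack = {[{[
pos 12: ']' matches '['; pop; stack = {[{
pos 13: '}' matches '{'; pop; stack = {[
pos 14: push '('; stack = {[(
pos 15: ')' matches '('; pop; stack = {[
pos 16: ']' matches '['; pop; stack = {
pos 17: '}' matches '{'; pop; stack = (empty)
pos 18: push '('; stack = (
pos 19: push '['; stack = ([
pos 20: ']' matches '['; pop; stack = (
pos 21: push '['; stack = ([
pos 22: ']' matches '['; pop; stack = (
pos 23: push '{'; stack = ({
pos 24: '}' matches '{'; pop; stack = (
pos 25: ')' matches '('; pop; stack = (empty)
pos 26: push '['; stack = [
pos 27: ']' matches '['; pop; stack = (empty)
end: stack empty → VALID
Verdict: properly nested → yes

Answer: yes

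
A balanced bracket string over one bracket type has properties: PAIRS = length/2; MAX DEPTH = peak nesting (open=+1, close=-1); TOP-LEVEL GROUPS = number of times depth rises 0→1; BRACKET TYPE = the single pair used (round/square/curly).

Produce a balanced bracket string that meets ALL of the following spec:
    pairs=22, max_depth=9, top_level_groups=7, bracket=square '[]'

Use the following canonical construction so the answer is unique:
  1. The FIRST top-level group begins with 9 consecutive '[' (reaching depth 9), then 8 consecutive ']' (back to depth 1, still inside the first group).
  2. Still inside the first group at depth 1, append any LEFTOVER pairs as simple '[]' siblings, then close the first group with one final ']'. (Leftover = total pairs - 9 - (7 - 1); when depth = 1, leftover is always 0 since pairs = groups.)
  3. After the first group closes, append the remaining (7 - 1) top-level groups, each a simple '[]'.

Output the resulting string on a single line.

Spec: pairs=22 depth=9 groups=7
Leftover pairs = 22 - 9 - (7-1) = 7
First group: deep chain of depth 9 + 7 sibling pairs
Remaining 6 groups: simple '[]' each

Answer: [[[[[[[[[]]]]]]]][][][][][][][]][][][][][][]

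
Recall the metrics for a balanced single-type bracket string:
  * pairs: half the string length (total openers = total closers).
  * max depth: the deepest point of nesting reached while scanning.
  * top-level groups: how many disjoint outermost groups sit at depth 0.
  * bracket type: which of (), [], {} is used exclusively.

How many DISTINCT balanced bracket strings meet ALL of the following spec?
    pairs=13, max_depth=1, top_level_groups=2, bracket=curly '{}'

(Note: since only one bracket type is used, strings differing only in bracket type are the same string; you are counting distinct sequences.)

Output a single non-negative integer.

Answer: 0

Derivation:
Spec: pairs=13 depth=1 groups=2
Count(depth <= 1) = 0
Count(depth <= 0) = 0
Count(depth == 1) = 0 - 0 = 0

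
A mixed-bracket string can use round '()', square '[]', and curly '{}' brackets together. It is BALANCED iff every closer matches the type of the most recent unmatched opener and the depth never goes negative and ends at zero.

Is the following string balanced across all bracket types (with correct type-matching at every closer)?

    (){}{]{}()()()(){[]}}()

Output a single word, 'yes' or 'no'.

pos 0: push '('; stack = (
pos 1: ')' matches '('; pop; stack = (empty)
pos 2: push '{'; stack = {
pos 3: '}' matches '{'; pop; stack = (empty)
pos 4: push '{'; stack = {
pos 5: saw closer ']' but top of stack is '{' (expected '}') → INVALID
Verdict: type mismatch at position 5: ']' closes '{' → no

Answer: no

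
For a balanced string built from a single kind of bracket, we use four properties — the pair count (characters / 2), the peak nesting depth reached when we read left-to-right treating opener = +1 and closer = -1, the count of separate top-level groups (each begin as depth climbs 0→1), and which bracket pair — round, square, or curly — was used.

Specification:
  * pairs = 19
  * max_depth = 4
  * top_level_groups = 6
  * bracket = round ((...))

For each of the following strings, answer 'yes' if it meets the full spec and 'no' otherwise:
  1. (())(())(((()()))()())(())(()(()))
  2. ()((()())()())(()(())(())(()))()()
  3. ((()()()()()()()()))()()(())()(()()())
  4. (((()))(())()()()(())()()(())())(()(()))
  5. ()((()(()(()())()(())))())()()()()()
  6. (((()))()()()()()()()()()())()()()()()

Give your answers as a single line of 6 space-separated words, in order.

String 1 '(())(())(((()()))()())(())(()(()))': depth seq [1 2 1 0 1 2 1 0 1 2 3 4 3 4 3 2 1 2 1 2 1 0 1 2 1 0 1 2 1 2 3 2 1 0]
  -> pairs=17 depth=4 groups=5 -> no
String 2 '()((()())()())(()(())(())(()))()()': depth seq [1 0 1 2 3 2 3 2 1 2 1 2 1 0 1 2 1 2 3 2 1 2 3 2 1 2 3 2 1 0 1 0 1 0]
  -> pairs=17 depth=3 groups=5 -> no
String 3 '((()()()()()()()()))()()(())()(()()())': depth seq [1 2 3 2 3 2 3 2 3 2 3 2 3 2 3 2 3 2 1 0 1 0 1 0 1 2 1 0 1 0 1 2 1 2 1 2 1 0]
  -> pairs=19 depth=3 groups=6 -> no
String 4 '(((()))(())()()()(())()()(())())(()(()))': depth seq [1 2 3 4 3 2 1 2 3 2 1 2 1 2 1 2 1 2 3 2 1 2 1 2 1 2 3 2 1 2 1 0 1 2 1 2 3 2 1 0]
  -> pairs=20 depth=4 groups=2 -> no
String 5 '()((()(()(()())()(())))())()()()()()': depth seq [1 0 1 2 3 2 3 4 3 4 5 4 5 4 3 4 3 4 5 4 3 2 1 2 1 0 1 0 1 0 1 0 1 0 1 0]
  -> pairs=18 depth=5 groups=7 -> no
String 6 '(((()))()()()()()()()()()())()()()()()': depth seq [1 2 3 4 3 2 1 2 1 2 1 2 1 2 1 2 1 2 1 2 1 2 1 2 1 2 1 0 1 0 1 0 1 0 1 0 1 0]
  -> pairs=19 depth=4 groups=6 -> yes

Answer: no no no no no yes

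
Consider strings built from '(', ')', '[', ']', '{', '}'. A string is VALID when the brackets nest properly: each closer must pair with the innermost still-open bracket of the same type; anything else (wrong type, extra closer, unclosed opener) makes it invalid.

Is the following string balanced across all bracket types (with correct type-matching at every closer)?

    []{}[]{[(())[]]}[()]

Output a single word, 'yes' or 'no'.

pos 0: push '['; stack = [
pos 1: ']' matches '['; pop; stack = (empty)
pos 2: push '{'; stack = {
pos 3: '}' matches '{'; pop; stack = (empty)
pos 4: push '['; stack = [
pos 5: ']' matches '['; pop; stack = (empty)
pos 6: push '{'; stack = {
pos 7: push '['; stack = {[
pos 8: push '('; stack = {[(
pos 9: push '('; stack = {[((
pos 10: ')' matches '('; pop; stack = {[(
pos 11: ')' matches '('; pop; stack = {[
pos 12: push '['; stack = {[[
pos 13: ']' matches '['; pop; stack = {[
pos 14: ']' matches '['; pop; stack = {
pos 15: '}' matches '{'; pop; stack = (empty)
pos 16: push '['; stack = [
pos 17: push '('; stack = [(
pos 18: ')' matches '('; pop; stack = [
pos 19: ']' matches '['; pop; stack = (empty)
end: stack empty → VALID
Verdict: properly nested → yes

Answer: yes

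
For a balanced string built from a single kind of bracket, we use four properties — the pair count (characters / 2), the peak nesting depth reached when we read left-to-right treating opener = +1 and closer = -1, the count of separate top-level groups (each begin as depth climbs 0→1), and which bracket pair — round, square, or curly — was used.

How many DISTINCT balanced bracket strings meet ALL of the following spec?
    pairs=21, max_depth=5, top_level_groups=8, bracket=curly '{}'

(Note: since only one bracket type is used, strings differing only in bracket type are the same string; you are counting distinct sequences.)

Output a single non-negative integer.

Answer: 65687328

Derivation:
Spec: pairs=21 depth=5 groups=8
Count(depth <= 5) = 166875552
Count(depth <= 4) = 101188224
Count(depth == 5) = 166875552 - 101188224 = 65687328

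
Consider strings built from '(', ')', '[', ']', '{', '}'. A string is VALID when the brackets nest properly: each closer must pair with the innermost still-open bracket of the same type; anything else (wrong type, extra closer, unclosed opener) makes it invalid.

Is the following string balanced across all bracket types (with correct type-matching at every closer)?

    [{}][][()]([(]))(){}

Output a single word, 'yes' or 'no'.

Answer: no

Derivation:
pos 0: push '['; stack = [
pos 1: push '{'; stack = [{
pos 2: '}' matches '{'; pop; stack = [
pos 3: ']' matches '['; pop; stack = (empty)
pos 4: push '['; stack = [
pos 5: ']' matches '['; pop; stack = (empty)
pos 6: push '['; stack = [
pos 7: push '('; stack = [(
pos 8: ')' matches '('; pop; stack = [
pos 9: ']' matches '['; pop; stack = (empty)
pos 10: push '('; stack = (
pos 11: push '['; stack = ([
pos 12: push '('; stack = ([(
pos 13: saw closer ']' but top of stack is '(' (expected ')') → INVALID
Verdict: type mismatch at position 13: ']' closes '(' → no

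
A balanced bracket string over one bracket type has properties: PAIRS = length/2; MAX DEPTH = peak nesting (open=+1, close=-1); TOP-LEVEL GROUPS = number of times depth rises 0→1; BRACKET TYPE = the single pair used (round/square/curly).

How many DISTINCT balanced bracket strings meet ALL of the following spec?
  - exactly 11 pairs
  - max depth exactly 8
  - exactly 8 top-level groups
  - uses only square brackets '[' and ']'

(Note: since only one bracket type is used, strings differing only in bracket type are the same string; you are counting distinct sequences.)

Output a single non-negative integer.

Answer: 0

Derivation:
Spec: pairs=11 depth=8 groups=8
Count(depth <= 8) = 208
Count(depth <= 7) = 208
Count(depth == 8) = 208 - 208 = 0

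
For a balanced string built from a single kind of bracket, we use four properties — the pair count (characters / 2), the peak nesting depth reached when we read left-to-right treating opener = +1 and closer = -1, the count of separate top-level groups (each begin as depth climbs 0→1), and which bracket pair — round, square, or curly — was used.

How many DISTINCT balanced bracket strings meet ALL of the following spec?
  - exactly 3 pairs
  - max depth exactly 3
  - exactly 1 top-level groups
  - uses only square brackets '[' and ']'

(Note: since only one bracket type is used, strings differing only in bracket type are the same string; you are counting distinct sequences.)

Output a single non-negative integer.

Spec: pairs=3 depth=3 groups=1
Count(depth <= 3) = 2
Count(depth <= 2) = 1
Count(depth == 3) = 2 - 1 = 1

Answer: 1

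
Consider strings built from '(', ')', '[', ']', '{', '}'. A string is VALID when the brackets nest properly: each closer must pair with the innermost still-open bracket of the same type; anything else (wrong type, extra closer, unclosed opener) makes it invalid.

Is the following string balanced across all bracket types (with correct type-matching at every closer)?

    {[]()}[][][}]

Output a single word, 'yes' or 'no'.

Answer: no

Derivation:
pos 0: push '{'; stack = {
pos 1: push '['; stack = {[
pos 2: ']' matches '['; pop; stack = {
pos 3: push '('; stack = {(
pos 4: ')' matches '('; pop; stack = {
pos 5: '}' matches '{'; pop; stack = (empty)
pos 6: push '['; stack = [
pos 7: ']' matches '['; pop; stack = (empty)
pos 8: push '['; stack = [
pos 9: ']' matches '['; pop; stack = (empty)
pos 10: push '['; stack = [
pos 11: saw closer '}' but top of stack is '[' (expected ']') → INVALID
Verdict: type mismatch at position 11: '}' closes '[' → no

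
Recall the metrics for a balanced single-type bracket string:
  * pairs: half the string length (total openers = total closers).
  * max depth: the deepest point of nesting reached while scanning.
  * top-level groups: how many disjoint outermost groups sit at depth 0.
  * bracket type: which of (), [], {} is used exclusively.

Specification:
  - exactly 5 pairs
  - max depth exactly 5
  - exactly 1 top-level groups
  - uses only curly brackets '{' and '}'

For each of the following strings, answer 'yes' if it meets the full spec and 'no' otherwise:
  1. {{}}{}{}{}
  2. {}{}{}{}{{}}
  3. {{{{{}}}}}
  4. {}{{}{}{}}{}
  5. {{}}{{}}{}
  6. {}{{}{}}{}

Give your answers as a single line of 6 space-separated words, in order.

Answer: no no yes no no no

Derivation:
String 1 '{{}}{}{}{}': depth seq [1 2 1 0 1 0 1 0 1 0]
  -> pairs=5 depth=2 groups=4 -> no
String 2 '{}{}{}{}{{}}': depth seq [1 0 1 0 1 0 1 0 1 2 1 0]
  -> pairs=6 depth=2 groups=5 -> no
String 3 '{{{{{}}}}}': depth seq [1 2 3 4 5 4 3 2 1 0]
  -> pairs=5 depth=5 groups=1 -> yes
String 4 '{}{{}{}{}}{}': depth seq [1 0 1 2 1 2 1 2 1 0 1 0]
  -> pairs=6 depth=2 groups=3 -> no
String 5 '{{}}{{}}{}': depth seq [1 2 1 0 1 2 1 0 1 0]
  -> pairs=5 depth=2 groups=3 -> no
String 6 '{}{{}{}}{}': depth seq [1 0 1 2 1 2 1 0 1 0]
  -> pairs=5 depth=2 groups=3 -> no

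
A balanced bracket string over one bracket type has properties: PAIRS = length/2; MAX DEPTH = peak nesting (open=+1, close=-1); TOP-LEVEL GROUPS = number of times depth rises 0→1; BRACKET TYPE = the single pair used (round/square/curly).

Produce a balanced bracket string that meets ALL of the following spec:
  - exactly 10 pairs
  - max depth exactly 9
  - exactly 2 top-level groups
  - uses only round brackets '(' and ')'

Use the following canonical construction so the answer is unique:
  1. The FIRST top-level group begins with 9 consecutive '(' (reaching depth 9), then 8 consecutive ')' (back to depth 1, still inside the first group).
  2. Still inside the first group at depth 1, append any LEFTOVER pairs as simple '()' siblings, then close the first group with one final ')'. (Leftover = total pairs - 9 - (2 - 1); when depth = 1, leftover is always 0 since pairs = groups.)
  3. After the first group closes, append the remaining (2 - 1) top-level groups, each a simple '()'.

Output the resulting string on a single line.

Spec: pairs=10 depth=9 groups=2
Leftover pairs = 10 - 9 - (2-1) = 0
First group: deep chain of depth 9 + 0 sibling pairs
Remaining 1 groups: simple '()' each

Answer: ((((((((()))))))))()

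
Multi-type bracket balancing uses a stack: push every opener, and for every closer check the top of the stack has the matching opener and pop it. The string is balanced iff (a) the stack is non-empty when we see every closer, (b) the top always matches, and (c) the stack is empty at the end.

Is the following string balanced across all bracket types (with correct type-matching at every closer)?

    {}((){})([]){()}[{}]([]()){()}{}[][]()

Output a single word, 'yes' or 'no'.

pos 0: push '{'; stack = {
pos 1: '}' matches '{'; pop; stack = (empty)
pos 2: push '('; stack = (
pos 3: push '('; stack = ((
pos 4: ')' matches '('; pop; stack = (
pos 5: push '{'; stack = ({
pos 6: '}' matches '{'; pop; stack = (
pos 7: ')' matches '('; pop; stack = (empty)
pos 8: push '('; stack = (
pos 9: push '['; stack = ([
pos 10: ']' matches '['; pop; stack = (
pos 11: ')' matches '('; pop; stack = (empty)
pos 12: push '{'; stack = {
pos 13: push '('; stack = {(
pos 14: ')' matches '('; pop; stack = {
pos 15: '}' matches '{'; pop; stack = (empty)
pos 16: push '['; stack = [
pos 17: push '{'; stack = [{
pos 18: '}' matches '{'; pop; stack = [
pos 19: ']' matches '['; pop; stack = (empty)
pos 20: push '('; stack = (
pos 21: push '['; stack = ([
pos 22: ']' matches '['; pop; stack = (
pos 23: push '('; stack = ((
pos 24: ')' matches '('; pop; stack = (
pos 25: ')' matches '('; pop; stack = (empty)
pos 26: push '{'; stack = {
pos 27: push '('; stack = {(
pos 28: ')' matches '('; pop; stack = {
pos 29: '}' matches '{'; pop; stack = (empty)
pos 30: push '{'; stack = {
pos 31: '}' matches '{'; pop; stack = (empty)
pos 32: push '['; stack = [
pos 33: ']' matches '['; pop; stack = (empty)
pos 34: push '['; stack = [
pos 35: ']' matches '['; pop; stack = (empty)
pos 36: push '('; stack = (
pos 37: ')' matches '('; pop; stack = (empty)
end: stack empty → VALID
Verdict: properly nested → yes

Answer: yes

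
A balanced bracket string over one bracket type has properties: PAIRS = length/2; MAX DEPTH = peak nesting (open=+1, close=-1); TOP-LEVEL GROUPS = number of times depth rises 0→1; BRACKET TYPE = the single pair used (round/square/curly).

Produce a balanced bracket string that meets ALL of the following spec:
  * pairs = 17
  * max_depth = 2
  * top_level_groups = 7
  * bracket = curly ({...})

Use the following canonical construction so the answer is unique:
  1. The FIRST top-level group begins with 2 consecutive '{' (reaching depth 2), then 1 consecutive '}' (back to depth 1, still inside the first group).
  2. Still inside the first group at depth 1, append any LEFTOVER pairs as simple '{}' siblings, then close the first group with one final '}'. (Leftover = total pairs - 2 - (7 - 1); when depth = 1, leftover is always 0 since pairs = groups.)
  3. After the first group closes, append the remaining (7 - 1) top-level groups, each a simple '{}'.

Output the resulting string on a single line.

Answer: {{}{}{}{}{}{}{}{}{}{}}{}{}{}{}{}{}

Derivation:
Spec: pairs=17 depth=2 groups=7
Leftover pairs = 17 - 2 - (7-1) = 9
First group: deep chain of depth 2 + 9 sibling pairs
Remaining 6 groups: simple '{}' each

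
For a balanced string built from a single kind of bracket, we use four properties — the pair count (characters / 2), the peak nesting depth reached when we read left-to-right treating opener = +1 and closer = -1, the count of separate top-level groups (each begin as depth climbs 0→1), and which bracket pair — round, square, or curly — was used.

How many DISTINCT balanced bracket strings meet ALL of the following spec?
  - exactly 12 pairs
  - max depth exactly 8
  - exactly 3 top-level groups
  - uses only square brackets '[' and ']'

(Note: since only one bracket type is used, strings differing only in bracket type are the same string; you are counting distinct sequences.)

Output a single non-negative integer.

Answer: 399

Derivation:
Spec: pairs=12 depth=8 groups=3
Count(depth <= 8) = 41936
Count(depth <= 7) = 41537
Count(depth == 8) = 41936 - 41537 = 399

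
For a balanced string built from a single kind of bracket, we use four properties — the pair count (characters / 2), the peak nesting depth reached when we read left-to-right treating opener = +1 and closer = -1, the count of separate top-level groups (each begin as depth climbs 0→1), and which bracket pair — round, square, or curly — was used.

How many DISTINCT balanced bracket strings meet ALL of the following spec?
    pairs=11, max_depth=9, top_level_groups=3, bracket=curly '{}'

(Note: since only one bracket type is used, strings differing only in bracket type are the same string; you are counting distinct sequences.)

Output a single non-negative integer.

Spec: pairs=11 depth=9 groups=3
Count(depth <= 9) = 11934
Count(depth <= 8) = 11931
Count(depth == 9) = 11934 - 11931 = 3

Answer: 3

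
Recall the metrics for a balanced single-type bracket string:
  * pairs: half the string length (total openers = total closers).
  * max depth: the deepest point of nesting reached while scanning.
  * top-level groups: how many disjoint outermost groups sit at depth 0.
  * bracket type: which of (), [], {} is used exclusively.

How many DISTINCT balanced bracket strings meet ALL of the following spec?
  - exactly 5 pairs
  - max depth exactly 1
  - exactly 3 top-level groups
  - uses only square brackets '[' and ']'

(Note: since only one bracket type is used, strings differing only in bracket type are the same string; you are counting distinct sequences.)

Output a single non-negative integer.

Spec: pairs=5 depth=1 groups=3
Count(depth <= 1) = 0
Count(depth <= 0) = 0
Count(depth == 1) = 0 - 0 = 0

Answer: 0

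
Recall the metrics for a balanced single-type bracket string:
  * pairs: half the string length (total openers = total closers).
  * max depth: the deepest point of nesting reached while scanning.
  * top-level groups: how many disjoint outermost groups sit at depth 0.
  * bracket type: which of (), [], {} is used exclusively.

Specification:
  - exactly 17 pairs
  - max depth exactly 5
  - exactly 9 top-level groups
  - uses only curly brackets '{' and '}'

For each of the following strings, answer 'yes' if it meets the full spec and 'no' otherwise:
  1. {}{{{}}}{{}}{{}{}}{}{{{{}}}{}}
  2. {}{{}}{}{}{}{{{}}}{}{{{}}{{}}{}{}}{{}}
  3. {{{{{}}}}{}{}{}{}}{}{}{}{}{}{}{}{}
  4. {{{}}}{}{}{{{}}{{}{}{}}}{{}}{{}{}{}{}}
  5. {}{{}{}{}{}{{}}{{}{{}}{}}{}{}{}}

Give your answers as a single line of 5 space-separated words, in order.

String 1 '{}{{{}}}{{}}{{}{}}{}{{{{}}}{}}': depth seq [1 0 1 2 3 2 1 0 1 2 1 0 1 2 1 2 1 0 1 0 1 2 3 4 3 2 1 2 1 0]
  -> pairs=15 depth=4 groups=6 -> no
String 2 '{}{{}}{}{}{}{{{}}}{}{{{}}{{}}{}{}}{{}}': depth seq [1 0 1 2 1 0 1 0 1 0 1 0 1 2 3 2 1 0 1 0 1 2 3 2 1 2 3 2 1 2 1 2 1 0 1 2 1 0]
  -> pairs=19 depth=3 groups=9 -> no
String 3 '{{{{{}}}}{}{}{}{}}{}{}{}{}{}{}{}{}': depth seq [1 2 3 4 5 4 3 2 1 2 1 2 1 2 1 2 1 0 1 0 1 0 1 0 1 0 1 0 1 0 1 0 1 0]
  -> pairs=17 depth=5 groups=9 -> yes
String 4 '{{{}}}{}{}{{{}}{{}{}{}}}{{}}{{}{}{}{}}': depth seq [1 2 3 2 1 0 1 0 1 0 1 2 3 2 1 2 3 2 3 2 3 2 1 0 1 2 1 0 1 2 1 2 1 2 1 2 1 0]
  -> pairs=19 depth=3 groups=6 -> no
String 5 '{}{{}{}{}{}{{}}{{}{{}}{}}{}{}{}}': depth seq [1 0 1 2 1 2 1 2 1 2 1 2 3 2 1 2 3 2 3 4 3 2 3 2 1 2 1 2 1 2 1 0]
  -> pairs=16 depth=4 groups=2 -> no

Answer: no no yes no no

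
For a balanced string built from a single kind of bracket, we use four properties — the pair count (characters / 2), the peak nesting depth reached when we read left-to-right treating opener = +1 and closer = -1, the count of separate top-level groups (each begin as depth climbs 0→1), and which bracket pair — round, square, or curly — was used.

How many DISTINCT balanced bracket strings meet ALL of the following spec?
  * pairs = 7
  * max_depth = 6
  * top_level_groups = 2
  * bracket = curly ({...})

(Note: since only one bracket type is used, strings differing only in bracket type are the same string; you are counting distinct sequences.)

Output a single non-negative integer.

Spec: pairs=7 depth=6 groups=2
Count(depth <= 6) = 132
Count(depth <= 5) = 130
Count(depth == 6) = 132 - 130 = 2

Answer: 2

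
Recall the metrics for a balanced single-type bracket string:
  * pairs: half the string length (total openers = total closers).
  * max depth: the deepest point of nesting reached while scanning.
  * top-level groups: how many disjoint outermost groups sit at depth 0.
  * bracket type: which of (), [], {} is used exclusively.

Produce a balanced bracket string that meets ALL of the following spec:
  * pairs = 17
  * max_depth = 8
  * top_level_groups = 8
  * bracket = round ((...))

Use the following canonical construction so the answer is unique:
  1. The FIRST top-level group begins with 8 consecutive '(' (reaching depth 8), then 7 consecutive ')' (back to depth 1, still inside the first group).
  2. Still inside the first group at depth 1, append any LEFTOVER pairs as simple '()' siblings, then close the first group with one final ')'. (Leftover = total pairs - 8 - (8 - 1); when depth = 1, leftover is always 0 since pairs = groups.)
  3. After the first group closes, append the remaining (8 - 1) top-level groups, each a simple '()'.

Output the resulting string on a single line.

Answer: (((((((()))))))()())()()()()()()()

Derivation:
Spec: pairs=17 depth=8 groups=8
Leftover pairs = 17 - 8 - (8-1) = 2
First group: deep chain of depth 8 + 2 sibling pairs
Remaining 7 groups: simple '()' each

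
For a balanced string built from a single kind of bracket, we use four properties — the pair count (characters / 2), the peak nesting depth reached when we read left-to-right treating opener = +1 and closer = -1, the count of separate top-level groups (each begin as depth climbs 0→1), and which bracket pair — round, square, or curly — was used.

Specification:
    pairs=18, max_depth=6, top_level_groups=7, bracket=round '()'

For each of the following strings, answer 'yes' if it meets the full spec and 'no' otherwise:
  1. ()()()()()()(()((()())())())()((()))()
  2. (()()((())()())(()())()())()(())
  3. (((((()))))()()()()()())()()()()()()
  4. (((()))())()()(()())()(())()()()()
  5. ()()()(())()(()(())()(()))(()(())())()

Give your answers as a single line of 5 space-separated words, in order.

String 1 '()()()()()()(()((()())())())()((()))()': depth seq [1 0 1 0 1 0 1 0 1 0 1 0 1 2 1 2 3 4 3 4 3 2 3 2 1 2 1 0 1 0 1 2 3 2 1 0 1 0]
  -> pairs=19 depth=4 groups=10 -> no
String 2 '(()()((())()())(()())()())()(())': depth seq [1 2 1 2 1 2 3 4 3 2 3 2 3 2 1 2 3 2 3 2 1 2 1 2 1 0 1 0 1 2 1 0]
  -> pairs=16 depth=4 groups=3 -> no
String 3 '(((((()))))()()()()()())()()()()()()': depth seq [1 2 3 4 5 6 5 4 3 2 1 2 1 2 1 2 1 2 1 2 1 2 1 0 1 0 1 0 1 0 1 0 1 0 1 0]
  -> pairs=18 depth=6 groups=7 -> yes
String 4 '(((()))())()()(()())()(())()()()()': depth seq [1 2 3 4 3 2 1 2 1 0 1 0 1 0 1 2 1 2 1 0 1 0 1 2 1 0 1 0 1 0 1 0 1 0]
  -> pairs=17 depth=4 groups=10 -> no
String 5 '()()()(())()(()(())()(()))(()(())())()': depth seq [1 0 1 0 1 0 1 2 1 0 1 0 1 2 1 2 3 2 1 2 1 2 3 2 1 0 1 2 1 2 3 2 1 2 1 0 1 0]
  -> pairs=19 depth=3 groups=8 -> no

Answer: no no yes no no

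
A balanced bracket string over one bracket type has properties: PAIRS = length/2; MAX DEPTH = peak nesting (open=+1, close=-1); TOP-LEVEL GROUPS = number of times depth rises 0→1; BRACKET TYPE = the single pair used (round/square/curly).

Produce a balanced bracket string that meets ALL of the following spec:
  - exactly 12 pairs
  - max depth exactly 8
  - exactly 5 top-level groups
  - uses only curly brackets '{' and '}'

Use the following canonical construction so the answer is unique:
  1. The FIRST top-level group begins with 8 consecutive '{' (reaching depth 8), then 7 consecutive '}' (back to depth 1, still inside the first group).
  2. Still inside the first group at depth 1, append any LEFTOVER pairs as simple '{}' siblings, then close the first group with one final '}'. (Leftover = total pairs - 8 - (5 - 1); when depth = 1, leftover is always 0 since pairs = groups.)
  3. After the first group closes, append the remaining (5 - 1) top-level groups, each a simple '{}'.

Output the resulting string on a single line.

Spec: pairs=12 depth=8 groups=5
Leftover pairs = 12 - 8 - (5-1) = 0
First group: deep chain of depth 8 + 0 sibling pairs
Remaining 4 groups: simple '{}' each

Answer: {{{{{{{{}}}}}}}}{}{}{}{}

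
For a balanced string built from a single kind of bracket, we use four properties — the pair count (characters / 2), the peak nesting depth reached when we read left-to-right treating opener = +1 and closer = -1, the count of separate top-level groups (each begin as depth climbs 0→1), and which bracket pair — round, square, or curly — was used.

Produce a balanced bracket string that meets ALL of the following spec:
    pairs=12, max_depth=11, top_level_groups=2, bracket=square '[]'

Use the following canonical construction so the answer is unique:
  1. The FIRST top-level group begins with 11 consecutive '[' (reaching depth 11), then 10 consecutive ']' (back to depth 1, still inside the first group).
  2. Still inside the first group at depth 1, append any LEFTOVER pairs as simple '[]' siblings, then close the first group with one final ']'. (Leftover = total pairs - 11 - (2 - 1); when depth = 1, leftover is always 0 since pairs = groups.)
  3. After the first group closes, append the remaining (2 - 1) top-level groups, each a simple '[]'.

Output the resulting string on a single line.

Spec: pairs=12 depth=11 groups=2
Leftover pairs = 12 - 11 - (2-1) = 0
First group: deep chain of depth 11 + 0 sibling pairs
Remaining 1 groups: simple '[]' each

Answer: [[[[[[[[[[[]]]]]]]]]]][]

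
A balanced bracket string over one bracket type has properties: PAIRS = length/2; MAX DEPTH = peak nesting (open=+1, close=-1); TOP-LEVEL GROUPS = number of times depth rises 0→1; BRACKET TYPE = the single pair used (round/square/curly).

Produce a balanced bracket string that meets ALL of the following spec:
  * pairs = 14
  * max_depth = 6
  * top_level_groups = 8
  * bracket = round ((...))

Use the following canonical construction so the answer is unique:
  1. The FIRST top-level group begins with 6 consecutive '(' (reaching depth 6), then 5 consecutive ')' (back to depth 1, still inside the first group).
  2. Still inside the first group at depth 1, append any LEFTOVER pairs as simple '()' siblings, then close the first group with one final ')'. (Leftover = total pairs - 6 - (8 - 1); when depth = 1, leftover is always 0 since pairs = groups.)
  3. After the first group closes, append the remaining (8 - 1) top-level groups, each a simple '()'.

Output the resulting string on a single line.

Answer: (((((()))))())()()()()()()()

Derivation:
Spec: pairs=14 depth=6 groups=8
Leftover pairs = 14 - 6 - (8-1) = 1
First group: deep chain of depth 6 + 1 sibling pairs
Remaining 7 groups: simple '()' each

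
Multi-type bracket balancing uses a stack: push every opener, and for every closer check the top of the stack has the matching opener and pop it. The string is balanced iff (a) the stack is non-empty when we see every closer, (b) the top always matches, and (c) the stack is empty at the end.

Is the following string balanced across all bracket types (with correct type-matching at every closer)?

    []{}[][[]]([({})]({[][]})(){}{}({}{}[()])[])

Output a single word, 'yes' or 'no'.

pos 0: push '['; stack = [
pos 1: ']' matches '['; pop; stack = (empty)
pos 2: push '{'; stack = {
pos 3: '}' matches '{'; pop; stack = (empty)
pos 4: push '['; stack = [
pos 5: ']' matches '['; pop; stack = (empty)
pos 6: push '['; stack = [
pos 7: push '['; stack = [[
pos 8: ']' matches '['; pop; stack = [
pos 9: ']' matches '['; pop; stack = (empty)
pos 10: push '('; stack = (
pos 11: push '['; stack = ([
pos 12: push '('; stack = ([(
pos 13: push '{'; stack = ([({
pos 14: '}' matches '{'; pop; stack = ([(
pos 15: ')' matches '('; pop; stack = ([
pos 16: ']' matches '['; pop; stack = (
pos 17: push '('; stack = ((
pos 18: push '{'; stack = (({
pos 19: push '['; stack = (({[
pos 20: ']' matches '['; pop; stack = (({
pos 21: push '['; stack = (({[
pos 22: ']' matches '['; pop; stack = (({
pos 23: '}' matches '{'; pop; stack = ((
pos 24: ')' matches '('; pop; stack = (
pos 25: push '('; stack = ((
pos 26: ')' matches '('; pop; stack = (
pos 27: push '{'; stack = ({
pos 28: '}' matches '{'; pop; stack = (
pos 29: push '{'; stack = ({
pos 30: '}' matches '{'; pop; stack = (
pos 31: push '('; stack = ((
pos 32: push '{'; stack = (({
pos 33: '}' matches '{'; pop; stack = ((
pos 34: push '{'; stack = (({
pos 35: '}' matches '{'; pop; stack = ((
pos 36: push '['; stack = (([
pos 37: push '('; stack = (([(
pos 38: ')' matches '('; pop; stack = (([
pos 39: ']' matches '['; pop; stack = ((
pos 40: ')' matches '('; pop; stack = (
pos 41: push '['; stack = ([
pos 42: ']' matches '['; pop; stack = (
pos 43: ')' matches '('; pop; stack = (empty)
end: stack empty → VALID
Verdict: properly nested → yes

Answer: yes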